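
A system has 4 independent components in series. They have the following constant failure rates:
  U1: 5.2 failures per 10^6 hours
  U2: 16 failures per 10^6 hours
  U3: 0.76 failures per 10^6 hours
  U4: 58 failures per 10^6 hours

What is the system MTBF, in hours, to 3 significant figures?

Series of exponential components: λ_sys = Σ λ_i
λ_sys = 0.0000052 + 0.000016 + 0.00000076 + 0.000058 = 7.9960e-05 /h
MTBF = 1 / λ_sys = 12500 h

12500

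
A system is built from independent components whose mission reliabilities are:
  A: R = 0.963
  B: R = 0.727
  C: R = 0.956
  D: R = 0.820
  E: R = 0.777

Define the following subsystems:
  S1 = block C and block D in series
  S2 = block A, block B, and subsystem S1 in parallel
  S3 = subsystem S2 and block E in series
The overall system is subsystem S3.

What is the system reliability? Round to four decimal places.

Series (C and D): 0.956000 × 0.820000 = 0.783920
Parallel (A, B, and [0.783920]): 1 − (1 − 0.963000)(1 − 0.727000)(1 − 0.783920) = 0.997817
Series ([0.997817] and E): 0.997817 × 0.777000 = 0.7753

0.7753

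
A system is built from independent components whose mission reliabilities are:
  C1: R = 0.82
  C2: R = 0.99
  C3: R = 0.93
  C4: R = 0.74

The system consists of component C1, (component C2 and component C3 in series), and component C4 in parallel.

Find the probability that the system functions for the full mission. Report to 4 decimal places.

Series (C2 and C3): 0.990000 × 0.930000 = 0.920700
Parallel (C1, [0.920700], and C4): 1 − (1 − 0.820000)(1 − 0.920700)(1 − 0.740000) = 0.9963

0.9963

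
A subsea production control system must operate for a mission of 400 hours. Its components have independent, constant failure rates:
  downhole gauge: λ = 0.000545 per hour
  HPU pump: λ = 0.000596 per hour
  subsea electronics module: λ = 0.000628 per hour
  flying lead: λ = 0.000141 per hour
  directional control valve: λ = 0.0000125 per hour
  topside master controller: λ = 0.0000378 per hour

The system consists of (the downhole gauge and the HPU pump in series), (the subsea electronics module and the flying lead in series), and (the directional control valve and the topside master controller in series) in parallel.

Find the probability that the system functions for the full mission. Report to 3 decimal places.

R(downhole gauge) = exp(−0.000545 × 400) = 0.80413
R(HPU pump) = exp(−0.000596 × 400) = 0.78789
R(subsea electronics module) = exp(−0.000628 × 400) = 0.77787
R(flying lead) = exp(−0.000141 × 400) = 0.94516
R(directional control valve) = exp(−0.0000125 × 400) = 0.99501
R(topside master controller) = exp(−0.0000378 × 400) = 0.98499
Series (downhole gauge and HPU pump): 0.80413 × 0.78789 = 0.63357
Series (subsea electronics module and flying lead): 0.77787 × 0.94516 = 0.73521
Series (directional control valve and topside master controller): 0.99501 × 0.98499 = 0.98007
Parallel ([0.63357], [0.73521], and [0.98007]): 1 − (1 − 0.63357)(1 − 0.73521)(1 − 0.98007) = 0.998

0.998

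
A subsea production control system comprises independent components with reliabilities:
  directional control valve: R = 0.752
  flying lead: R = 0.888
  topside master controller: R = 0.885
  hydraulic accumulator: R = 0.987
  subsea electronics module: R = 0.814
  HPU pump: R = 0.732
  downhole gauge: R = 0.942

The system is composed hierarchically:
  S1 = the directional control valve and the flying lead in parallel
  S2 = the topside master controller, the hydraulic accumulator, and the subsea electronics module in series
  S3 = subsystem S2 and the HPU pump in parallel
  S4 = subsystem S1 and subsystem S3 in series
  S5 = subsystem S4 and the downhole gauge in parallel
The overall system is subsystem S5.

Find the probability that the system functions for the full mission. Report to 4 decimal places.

0.9940

Parallel (directional control valve and flying lead): 1 − (1 − 0.752000)(1 − 0.888000) = 0.972224
Series (topside master controller, hydraulic accumulator, and subsea electronics module): 0.885000 × 0.987000 × 0.814000 = 0.711025
Parallel ([0.711025] and HPU pump): 1 − (1 − 0.711025)(1 − 0.732000) = 0.922555
Series ([0.972224] and [0.922555]): 0.972224 × 0.922555 = 0.896930
Parallel ([0.896930] and downhole gauge): 1 − (1 − 0.896930)(1 − 0.942000) = 0.9940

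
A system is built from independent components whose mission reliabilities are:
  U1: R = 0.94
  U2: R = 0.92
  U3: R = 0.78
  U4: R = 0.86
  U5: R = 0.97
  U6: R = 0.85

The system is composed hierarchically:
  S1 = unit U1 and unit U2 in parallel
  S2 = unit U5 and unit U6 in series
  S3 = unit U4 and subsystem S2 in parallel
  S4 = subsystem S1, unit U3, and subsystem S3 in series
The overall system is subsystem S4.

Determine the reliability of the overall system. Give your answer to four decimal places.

Parallel (U1 and U2): 1 − (1 − 0.940000)(1 − 0.920000) = 0.995200
Series (U5 and U6): 0.970000 × 0.850000 = 0.824500
Parallel (U4 and [0.824500]): 1 − (1 − 0.860000)(1 − 0.824500) = 0.975430
Series ([0.995200], U3, and [0.975430]): 0.995200 × 0.780000 × 0.975430 = 0.7572

0.7572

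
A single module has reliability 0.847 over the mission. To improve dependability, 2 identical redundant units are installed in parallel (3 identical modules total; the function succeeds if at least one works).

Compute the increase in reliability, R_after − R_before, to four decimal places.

R_before = 0.847
R_after = 1 − (1 − 0.847)^3 = 0.9964
ΔR = 0.9964 − 0.847 = 0.1494

0.1494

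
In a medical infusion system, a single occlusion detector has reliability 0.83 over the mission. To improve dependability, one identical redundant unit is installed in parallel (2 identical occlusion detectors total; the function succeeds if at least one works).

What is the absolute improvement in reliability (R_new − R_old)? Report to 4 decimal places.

0.1411

R_before = 0.83
R_after = 1 − (1 − 0.83)^2 = 0.9711
ΔR = 0.9711 − 0.83 = 0.1411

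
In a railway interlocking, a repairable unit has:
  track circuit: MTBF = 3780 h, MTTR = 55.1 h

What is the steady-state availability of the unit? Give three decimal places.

0.986

A(track circuit) = MTBF/(MTBF+MTTR) = 3780/(3780+55.1) = 0.986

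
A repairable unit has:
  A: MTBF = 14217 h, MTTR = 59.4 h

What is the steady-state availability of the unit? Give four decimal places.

A(A) = MTBF/(MTBF+MTTR) = 14217/(14217+59.4) = 0.9958

0.9958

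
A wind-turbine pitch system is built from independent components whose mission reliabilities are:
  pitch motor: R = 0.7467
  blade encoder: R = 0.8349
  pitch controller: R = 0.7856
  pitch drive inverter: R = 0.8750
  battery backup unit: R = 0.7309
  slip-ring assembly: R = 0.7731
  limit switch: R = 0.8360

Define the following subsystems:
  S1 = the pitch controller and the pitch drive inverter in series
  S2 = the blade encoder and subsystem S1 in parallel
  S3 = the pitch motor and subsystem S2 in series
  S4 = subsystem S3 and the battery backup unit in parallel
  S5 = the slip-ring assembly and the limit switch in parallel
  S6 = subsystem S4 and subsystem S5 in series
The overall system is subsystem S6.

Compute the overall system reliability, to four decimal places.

0.8872

Series (pitch controller and pitch drive inverter): 0.785600 × 0.875000 = 0.687400
Parallel (blade encoder and [0.687400]): 1 − (1 − 0.834900)(1 − 0.687400) = 0.948390
Series (pitch motor and [0.948390]): 0.746700 × 0.948390 = 0.708163
Parallel ([0.708163] and battery backup unit): 1 − (1 − 0.708163)(1 − 0.730900) = 0.921467
Parallel (slip-ring assembly and limit switch): 1 − (1 − 0.773100)(1 − 0.836000) = 0.962788
Series ([0.921467] and [0.962788]): 0.921467 × 0.962788 = 0.8872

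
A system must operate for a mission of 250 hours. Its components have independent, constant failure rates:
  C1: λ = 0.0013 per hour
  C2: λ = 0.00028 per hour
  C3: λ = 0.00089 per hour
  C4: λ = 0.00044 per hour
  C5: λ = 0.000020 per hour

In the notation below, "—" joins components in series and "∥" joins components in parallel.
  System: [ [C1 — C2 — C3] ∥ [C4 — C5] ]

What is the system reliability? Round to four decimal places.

0.9500

R(C1) = exp(−0.0013 × 250) = 0.722527
R(C2) = exp(−0.00028 × 250) = 0.932394
R(C3) = exp(−0.00089 × 250) = 0.800515
R(C4) = exp(−0.00044 × 250) = 0.895834
R(C5) = exp(−0.000020 × 250) = 0.995012
Series (C1, C2, and C3): 0.722527 × 0.932394 × 0.800515 = 0.539291
Series (C4 and C5): 0.895834 × 0.995012 = 0.891366
Parallel ([0.539291] and [0.891366]): 1 − (1 − 0.539291)(1 − 0.891366) = 0.9500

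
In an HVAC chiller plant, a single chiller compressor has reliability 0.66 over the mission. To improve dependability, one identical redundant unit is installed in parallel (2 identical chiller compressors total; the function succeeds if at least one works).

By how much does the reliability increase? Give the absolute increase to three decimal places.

0.224

R_before = 0.66
R_after = 1 − (1 − 0.66)^2 = 0.884
ΔR = 0.884 − 0.66 = 0.224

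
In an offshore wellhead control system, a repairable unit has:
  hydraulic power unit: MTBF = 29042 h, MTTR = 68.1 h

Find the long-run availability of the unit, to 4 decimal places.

A(hydraulic power unit) = MTBF/(MTBF+MTTR) = 29042/(29042+68.1) = 0.9977

0.9977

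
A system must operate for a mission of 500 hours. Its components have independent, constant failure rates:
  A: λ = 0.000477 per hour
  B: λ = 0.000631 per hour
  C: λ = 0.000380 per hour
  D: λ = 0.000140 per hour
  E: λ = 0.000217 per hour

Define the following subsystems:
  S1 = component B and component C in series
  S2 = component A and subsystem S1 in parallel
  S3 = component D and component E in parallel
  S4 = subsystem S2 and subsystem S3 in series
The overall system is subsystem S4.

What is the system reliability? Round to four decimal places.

0.9094

R(A) = exp(−0.000477 × 500) = 0.787809
R(B) = exp(−0.000631 × 500) = 0.729424
R(C) = exp(−0.000380 × 500) = 0.826959
R(D) = exp(−0.000140 × 500) = 0.932394
R(E) = exp(−0.000217 × 500) = 0.897179
Series (B and C): 0.729424 × 0.826959 = 0.603204
Parallel (A and [0.603204]): 1 − (1 − 0.787809)(1 − 0.603204) = 0.915803
Parallel (D and E): 1 − (1 − 0.932394)(1 − 0.897179) = 0.993049
Series ([0.915803] and [0.993049]): 0.915803 × 0.993049 = 0.9094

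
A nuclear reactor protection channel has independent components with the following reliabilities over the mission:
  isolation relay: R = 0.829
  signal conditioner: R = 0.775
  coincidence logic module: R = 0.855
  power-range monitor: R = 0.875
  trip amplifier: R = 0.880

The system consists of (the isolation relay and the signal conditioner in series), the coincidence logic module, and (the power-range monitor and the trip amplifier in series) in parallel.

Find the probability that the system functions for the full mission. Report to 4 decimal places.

0.9881

Series (isolation relay and signal conditioner): 0.829000 × 0.775000 = 0.642475
Series (power-range monitor and trip amplifier): 0.875000 × 0.880000 = 0.770000
Parallel ([0.642475], coincidence logic module, and [0.770000]): 1 − (1 − 0.642475)(1 − 0.855000)(1 − 0.770000) = 0.9881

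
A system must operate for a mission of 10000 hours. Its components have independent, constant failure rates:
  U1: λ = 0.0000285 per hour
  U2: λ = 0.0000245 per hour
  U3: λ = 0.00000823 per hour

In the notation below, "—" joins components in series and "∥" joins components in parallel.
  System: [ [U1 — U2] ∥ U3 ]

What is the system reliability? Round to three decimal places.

R(U1) = exp(−0.0000285 × 10000) = 0.75201
R(U2) = exp(−0.0000245 × 10000) = 0.78270
R(U3) = exp(−0.00000823 × 10000) = 0.92100
Series (U1 and U2): 0.75201 × 0.78270 = 0.58860
Parallel ([0.58860] and U3): 1 − (1 − 0.58860)(1 − 0.92100) = 0.967

0.967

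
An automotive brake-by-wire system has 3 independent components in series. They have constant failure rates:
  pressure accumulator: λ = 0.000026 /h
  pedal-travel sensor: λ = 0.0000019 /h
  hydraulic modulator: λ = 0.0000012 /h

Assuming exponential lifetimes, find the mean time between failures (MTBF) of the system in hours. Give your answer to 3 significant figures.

34400

Series of exponential components: λ_sys = Σ λ_i
λ_sys = 0.000026 + 0.0000019 + 0.0000012 = 2.9100e-05 /h
MTBF = 1 / λ_sys = 34400 h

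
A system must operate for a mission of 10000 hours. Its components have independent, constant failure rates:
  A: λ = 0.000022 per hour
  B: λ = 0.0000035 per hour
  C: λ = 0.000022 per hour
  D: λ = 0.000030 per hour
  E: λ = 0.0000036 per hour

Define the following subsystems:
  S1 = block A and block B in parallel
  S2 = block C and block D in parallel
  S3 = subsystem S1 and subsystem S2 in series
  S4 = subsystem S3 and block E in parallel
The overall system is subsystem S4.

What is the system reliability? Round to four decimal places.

R(A) = exp(−0.000022 × 10000) = 0.802519
R(B) = exp(−0.0000035 × 10000) = 0.965605
R(C) = exp(−0.000022 × 10000) = 0.802519
R(D) = exp(−0.000030 × 10000) = 0.740818
R(E) = exp(−0.0000036 × 10000) = 0.964640
Parallel (A and B): 1 − (1 − 0.802519)(1 − 0.965605) = 0.993208
Parallel (C and D): 1 − (1 − 0.802519)(1 − 0.740818) = 0.948816
Series ([0.993208] and [0.948816]): 0.993208 × 0.948816 = 0.942372
Parallel ([0.942372] and E): 1 − (1 − 0.942372)(1 − 0.964640) = 0.9980

0.9980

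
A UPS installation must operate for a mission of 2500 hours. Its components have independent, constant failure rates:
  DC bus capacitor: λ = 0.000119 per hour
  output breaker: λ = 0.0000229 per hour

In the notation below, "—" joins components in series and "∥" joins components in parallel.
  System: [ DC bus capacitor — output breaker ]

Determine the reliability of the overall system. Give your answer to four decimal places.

R(DC bus capacitor) = exp(−0.000119 × 2500) = 0.742673
R(output breaker) = exp(−0.0000229 × 2500) = 0.944358
Series (DC bus capacitor and output breaker): 0.742673 × 0.944358 = 0.7013

0.7013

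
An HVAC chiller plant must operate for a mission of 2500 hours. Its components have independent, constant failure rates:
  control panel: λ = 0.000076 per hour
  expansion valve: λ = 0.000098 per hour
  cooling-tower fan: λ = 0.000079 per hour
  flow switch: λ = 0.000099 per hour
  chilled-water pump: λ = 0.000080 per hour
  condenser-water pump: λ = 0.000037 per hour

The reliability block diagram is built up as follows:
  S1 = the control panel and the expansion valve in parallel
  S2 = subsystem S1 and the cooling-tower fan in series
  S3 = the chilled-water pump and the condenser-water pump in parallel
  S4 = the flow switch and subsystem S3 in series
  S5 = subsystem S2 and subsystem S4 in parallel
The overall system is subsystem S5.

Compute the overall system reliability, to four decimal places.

0.9513

R(control panel) = exp(−0.000076 × 2500) = 0.826959
R(expansion valve) = exp(−0.000098 × 2500) = 0.782705
R(cooling-tower fan) = exp(−0.000079 × 2500) = 0.820780
R(flow switch) = exp(−0.000099 × 2500) = 0.780750
R(chilled-water pump) = exp(−0.000080 × 2500) = 0.818731
R(condenser-water pump) = exp(−0.000037 × 2500) = 0.911649
Parallel (control panel and expansion valve): 1 − (1 − 0.826959)(1 − 0.782705) = 0.962399
Series ([0.962399] and cooling-tower fan): 0.962399 × 0.820780 = 0.789918
Parallel (chilled-water pump and condenser-water pump): 1 − (1 − 0.818731)(1 − 0.911649) = 0.983985
Series (flow switch and [0.983985]): 0.780750 × 0.983985 = 0.768246
Parallel ([0.789918] and [0.768246]): 1 − (1 − 0.789918)(1 − 0.768246) = 0.9513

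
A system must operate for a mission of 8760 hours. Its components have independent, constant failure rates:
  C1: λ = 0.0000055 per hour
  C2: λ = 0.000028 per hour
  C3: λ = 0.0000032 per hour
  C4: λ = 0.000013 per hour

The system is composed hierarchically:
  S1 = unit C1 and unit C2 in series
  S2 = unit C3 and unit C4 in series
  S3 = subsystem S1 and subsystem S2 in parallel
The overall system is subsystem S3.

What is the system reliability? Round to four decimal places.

0.9664

R(C1) = exp(−0.0000055 × 8760) = 0.952962
R(C2) = exp(−0.000028 × 8760) = 0.782485
R(C3) = exp(−0.0000032 × 8760) = 0.972357
R(C4) = exp(−0.000013 × 8760) = 0.892365
Series (C1 and C2): 0.952962 × 0.782485 = 0.745678
Series (C3 and C4): 0.972357 × 0.892365 = 0.867697
Parallel ([0.745678] and [0.867697]): 1 − (1 − 0.745678)(1 − 0.867697) = 0.9664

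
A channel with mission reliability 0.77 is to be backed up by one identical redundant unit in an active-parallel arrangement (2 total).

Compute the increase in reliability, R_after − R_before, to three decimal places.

0.177

R_before = 0.77
R_after = 1 − (1 − 0.77)^2 = 0.947
ΔR = 0.947 − 0.77 = 0.177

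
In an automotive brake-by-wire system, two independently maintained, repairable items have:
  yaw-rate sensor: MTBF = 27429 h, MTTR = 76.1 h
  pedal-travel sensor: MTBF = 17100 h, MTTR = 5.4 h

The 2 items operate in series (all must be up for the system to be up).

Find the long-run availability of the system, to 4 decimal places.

A(yaw-rate sensor) = MTBF/(MTBF+MTTR) = 27429/(27429+76.1) = 0.997233
A(pedal-travel sensor) = MTBF/(MTBF+MTTR) = 17100/(17100+5.4) = 0.999684
Series availability: 0.997233 × 0.999684 = 0.9969

0.9969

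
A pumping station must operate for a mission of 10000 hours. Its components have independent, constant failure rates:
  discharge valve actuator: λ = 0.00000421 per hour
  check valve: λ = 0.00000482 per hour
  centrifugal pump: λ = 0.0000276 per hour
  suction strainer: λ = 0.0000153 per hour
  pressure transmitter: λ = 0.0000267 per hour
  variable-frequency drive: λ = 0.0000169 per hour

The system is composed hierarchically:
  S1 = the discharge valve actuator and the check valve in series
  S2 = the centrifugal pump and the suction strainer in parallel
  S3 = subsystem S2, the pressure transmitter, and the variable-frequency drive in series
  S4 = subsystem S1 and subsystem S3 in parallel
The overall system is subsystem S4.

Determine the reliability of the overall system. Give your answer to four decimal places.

0.9676

R(discharge valve actuator) = exp(−0.00000421 × 10000) = 0.958774
R(check valve) = exp(−0.00000482 × 10000) = 0.952943
R(centrifugal pump) = exp(−0.0000276 × 10000) = 0.758813
R(suction strainer) = exp(−0.0000153 × 10000) = 0.858130
R(pressure transmitter) = exp(−0.0000267 × 10000) = 0.765673
R(variable-frequency drive) = exp(−0.0000169 × 10000) = 0.844509
Series (discharge valve actuator and check valve): 0.958774 × 0.952943 = 0.913657
Parallel (centrifugal pump and suction strainer): 1 − (1 − 0.758813)(1 − 0.858130) = 0.965783
Series ([0.965783], pressure transmitter, and variable-frequency drive): 0.965783 × 0.765673 × 0.844509 = 0.624492
Parallel ([0.913657] and [0.624492]): 1 − (1 − 0.913657)(1 − 0.624492) = 0.9676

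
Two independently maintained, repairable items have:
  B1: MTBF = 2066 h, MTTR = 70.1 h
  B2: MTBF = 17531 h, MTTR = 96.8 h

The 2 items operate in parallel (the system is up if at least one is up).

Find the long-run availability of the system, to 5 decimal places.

0.99982

A(B1) = MTBF/(MTBF+MTTR) = 2066/(2066+70.1) = 0.967183
A(B2) = MTBF/(MTBF+MTTR) = 17531/(17531+96.8) = 0.994509
Parallel availability: 1 − (1 − 0.967183)(1 − 0.994509) = 0.99982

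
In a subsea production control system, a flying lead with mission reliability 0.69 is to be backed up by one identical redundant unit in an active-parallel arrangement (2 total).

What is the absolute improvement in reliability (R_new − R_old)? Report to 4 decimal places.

R_before = 0.69
R_after = 1 − (1 − 0.69)^2 = 0.9039
ΔR = 0.9039 − 0.69 = 0.2139

0.2139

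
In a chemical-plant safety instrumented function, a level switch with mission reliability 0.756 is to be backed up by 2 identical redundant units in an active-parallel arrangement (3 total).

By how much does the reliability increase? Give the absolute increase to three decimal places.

R_before = 0.756
R_after = 1 − (1 − 0.756)^3 = 0.985
ΔR = 0.985 − 0.756 = 0.229

0.229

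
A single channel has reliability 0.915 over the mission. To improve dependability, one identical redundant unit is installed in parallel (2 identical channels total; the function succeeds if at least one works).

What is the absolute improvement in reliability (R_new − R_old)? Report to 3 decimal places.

R_before = 0.915
R_after = 1 − (1 − 0.915)^2 = 0.993
ΔR = 0.993 − 0.915 = 0.078

0.078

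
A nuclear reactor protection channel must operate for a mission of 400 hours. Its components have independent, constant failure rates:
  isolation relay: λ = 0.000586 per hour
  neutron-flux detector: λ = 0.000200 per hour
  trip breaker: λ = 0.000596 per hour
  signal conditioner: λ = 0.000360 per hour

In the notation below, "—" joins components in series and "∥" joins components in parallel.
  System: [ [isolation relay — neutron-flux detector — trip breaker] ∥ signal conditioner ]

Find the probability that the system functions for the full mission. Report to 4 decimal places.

R(isolation relay) = exp(−0.000586 × 400) = 0.791045
R(neutron-flux detector) = exp(−0.000200 × 400) = 0.923116
R(trip breaker) = exp(−0.000596 × 400) = 0.787887
R(signal conditioner) = exp(−0.000360 × 400) = 0.865888
Series (isolation relay, neutron-flux detector, and trip breaker): 0.791045 × 0.923116 × 0.787887 = 0.575336
Parallel ([0.575336] and signal conditioner): 1 − (1 − 0.575336)(1 − 0.865888) = 0.9430

0.9430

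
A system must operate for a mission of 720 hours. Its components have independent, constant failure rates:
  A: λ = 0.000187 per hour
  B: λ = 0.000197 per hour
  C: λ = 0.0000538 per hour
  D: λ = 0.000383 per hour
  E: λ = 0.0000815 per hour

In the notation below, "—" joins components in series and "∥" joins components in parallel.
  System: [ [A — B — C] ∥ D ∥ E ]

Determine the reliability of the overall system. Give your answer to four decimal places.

R(A) = exp(−0.000187 × 720) = 0.874031
R(B) = exp(−0.000197 × 720) = 0.867760
R(C) = exp(−0.0000538 × 720) = 0.962005
R(D) = exp(−0.000383 × 720) = 0.758995
R(E) = exp(−0.0000815 × 720) = 0.943008
Series (A, B, and C): 0.874031 × 0.867760 × 0.962005 = 0.729632
Parallel ([0.729632], D, and E): 1 − (1 − 0.729632)(1 − 0.758995)(1 − 0.943008) = 0.9963

0.9963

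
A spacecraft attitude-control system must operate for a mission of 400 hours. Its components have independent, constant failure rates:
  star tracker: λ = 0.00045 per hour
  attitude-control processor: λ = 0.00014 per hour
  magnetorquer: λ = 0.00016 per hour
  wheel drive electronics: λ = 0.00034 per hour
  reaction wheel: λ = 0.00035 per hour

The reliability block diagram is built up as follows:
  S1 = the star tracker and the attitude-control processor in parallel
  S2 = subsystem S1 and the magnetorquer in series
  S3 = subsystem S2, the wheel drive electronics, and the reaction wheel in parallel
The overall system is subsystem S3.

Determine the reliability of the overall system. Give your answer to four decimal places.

R(star tracker) = exp(−0.00045 × 400) = 0.835270
R(attitude-control processor) = exp(−0.00014 × 400) = 0.945539
R(magnetorquer) = exp(−0.00016 × 400) = 0.938005
R(wheel drive electronics) = exp(−0.00034 × 400) = 0.872843
R(reaction wheel) = exp(−0.00035 × 400) = 0.869358
Parallel (star tracker and attitude-control processor): 1 − (1 − 0.835270)(1 − 0.945539) = 0.991029
Series ([0.991029] and magnetorquer): 0.991029 × 0.938005 = 0.929590
Parallel ([0.929590], wheel drive electronics, and reaction wheel): 1 − (1 − 0.929590)(1 − 0.872843)(1 − 0.869358) = 0.9988

0.9988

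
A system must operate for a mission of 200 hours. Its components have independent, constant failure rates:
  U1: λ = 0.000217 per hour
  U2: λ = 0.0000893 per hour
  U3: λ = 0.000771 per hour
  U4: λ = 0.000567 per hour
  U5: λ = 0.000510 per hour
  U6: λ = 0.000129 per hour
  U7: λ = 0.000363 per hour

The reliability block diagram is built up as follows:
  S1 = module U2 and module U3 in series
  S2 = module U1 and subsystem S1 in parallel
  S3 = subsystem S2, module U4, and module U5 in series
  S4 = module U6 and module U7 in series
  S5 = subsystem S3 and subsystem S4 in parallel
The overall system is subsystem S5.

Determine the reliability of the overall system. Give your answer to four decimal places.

R(U1) = exp(−0.000217 × 200) = 0.957528
R(U2) = exp(−0.0000893 × 200) = 0.982299
R(U3) = exp(−0.000771 × 200) = 0.857101
R(U4) = exp(−0.000567 × 200) = 0.892793
R(U5) = exp(−0.000510 × 200) = 0.903030
R(U6) = exp(−0.000129 × 200) = 0.974530
R(U7) = exp(−0.000363 × 200) = 0.929973
Series (U2 and U3): 0.982299 × 0.857101 = 0.841929
Parallel (U1 and [0.841929]): 1 − (1 − 0.957528)(1 − 0.841929) = 0.993286
Series ([0.993286], U4, and U5): 0.993286 × 0.892793 × 0.903030 = 0.800806
Series (U6 and U7): 0.974530 × 0.929973 = 0.906287
Parallel ([0.800806] and [0.906287]): 1 − (1 − 0.800806)(1 − 0.906287) = 0.9813

0.9813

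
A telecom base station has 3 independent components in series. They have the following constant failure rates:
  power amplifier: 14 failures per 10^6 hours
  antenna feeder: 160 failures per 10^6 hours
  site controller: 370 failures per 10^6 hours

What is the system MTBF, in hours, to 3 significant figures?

1840

Series of exponential components: λ_sys = Σ λ_i
λ_sys = 0.000014 + 0.00016 + 0.00037 = 5.4400e-04 /h
MTBF = 1 / λ_sys = 1840 h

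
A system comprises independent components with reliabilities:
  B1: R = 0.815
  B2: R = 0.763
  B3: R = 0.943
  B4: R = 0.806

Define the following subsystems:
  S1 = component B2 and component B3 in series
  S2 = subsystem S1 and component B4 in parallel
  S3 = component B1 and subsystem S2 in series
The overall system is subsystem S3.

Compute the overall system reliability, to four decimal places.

Series (B2 and B3): 0.763000 × 0.943000 = 0.719509
Parallel ([0.719509] and B4): 1 − (1 − 0.719509)(1 − 0.806000) = 0.945585
Series (B1 and [0.945585]): 0.815000 × 0.945585 = 0.7707

0.7707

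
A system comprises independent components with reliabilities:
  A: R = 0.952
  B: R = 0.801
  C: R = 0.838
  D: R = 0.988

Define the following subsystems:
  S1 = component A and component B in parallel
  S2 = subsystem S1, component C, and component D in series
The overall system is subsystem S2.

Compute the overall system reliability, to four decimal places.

Parallel (A and B): 1 − (1 − 0.952000)(1 − 0.801000) = 0.990448
Series ([0.990448], C, and D): 0.990448 × 0.838000 × 0.988000 = 0.8200

0.8200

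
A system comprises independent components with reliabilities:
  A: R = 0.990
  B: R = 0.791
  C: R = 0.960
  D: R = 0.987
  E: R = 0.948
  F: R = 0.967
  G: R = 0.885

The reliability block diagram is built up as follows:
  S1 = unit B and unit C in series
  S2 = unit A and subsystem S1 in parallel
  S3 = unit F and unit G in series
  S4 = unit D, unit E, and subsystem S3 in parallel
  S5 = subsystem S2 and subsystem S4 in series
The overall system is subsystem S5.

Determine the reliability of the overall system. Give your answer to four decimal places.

0.9975

Series (B and C): 0.791000 × 0.960000 = 0.759360
Parallel (A and [0.759360]): 1 − (1 − 0.990000)(1 − 0.759360) = 0.997594
Series (F and G): 0.967000 × 0.885000 = 0.855795
Parallel (D, E, and [0.855795]): 1 − (1 − 0.987000)(1 − 0.948000)(1 − 0.855795) = 0.999903
Series ([0.997594] and [0.999903]): 0.997594 × 0.999903 = 0.9975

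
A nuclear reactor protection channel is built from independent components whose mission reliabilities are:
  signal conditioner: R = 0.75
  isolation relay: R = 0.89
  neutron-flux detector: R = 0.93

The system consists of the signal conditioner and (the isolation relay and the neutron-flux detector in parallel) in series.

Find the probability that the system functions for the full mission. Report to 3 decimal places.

0.744

Parallel (isolation relay and neutron-flux detector): 1 − (1 − 0.89000)(1 − 0.93000) = 0.99230
Series (signal conditioner and [0.99230]): 0.75000 × 0.99230 = 0.744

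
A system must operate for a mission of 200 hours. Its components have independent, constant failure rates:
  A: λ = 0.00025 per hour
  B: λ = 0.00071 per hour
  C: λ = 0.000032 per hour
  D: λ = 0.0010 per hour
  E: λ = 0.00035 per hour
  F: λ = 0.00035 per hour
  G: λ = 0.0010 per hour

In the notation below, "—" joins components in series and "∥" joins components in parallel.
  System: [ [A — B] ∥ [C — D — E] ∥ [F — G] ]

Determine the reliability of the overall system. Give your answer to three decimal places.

0.990

R(A) = exp(−0.00025 × 200) = 0.95123
R(B) = exp(−0.00071 × 200) = 0.86762
R(C) = exp(−0.000032 × 200) = 0.99362
R(D) = exp(−0.0010 × 200) = 0.81873
R(E) = exp(−0.00035 × 200) = 0.93239
R(F) = exp(−0.00035 × 200) = 0.93239
R(G) = exp(−0.0010 × 200) = 0.81873
Series (A and B): 0.95123 × 0.86762 = 0.82531
Series (C, D, and E): 0.99362 × 0.81873 × 0.93239 = 0.75851
Series (F and G): 0.93239 × 0.81873 = 0.76338
Parallel ([0.82531], [0.75851], and [0.76338]): 1 − (1 − 0.82531)(1 − 0.75851)(1 − 0.76338) = 0.990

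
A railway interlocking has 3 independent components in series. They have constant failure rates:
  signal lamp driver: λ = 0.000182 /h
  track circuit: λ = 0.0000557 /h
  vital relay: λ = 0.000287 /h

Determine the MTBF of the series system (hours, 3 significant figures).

Series of exponential components: λ_sys = Σ λ_i
λ_sys = 0.000182 + 0.0000557 + 0.000287 = 5.2470e-04 /h
MTBF = 1 / λ_sys = 1910 h

1910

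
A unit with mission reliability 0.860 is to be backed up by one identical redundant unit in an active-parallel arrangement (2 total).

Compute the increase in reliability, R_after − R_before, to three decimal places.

0.120

R_before = 0.860
R_after = 1 − (1 − 0.860)^2 = 0.980
ΔR = 0.980 − 0.860 = 0.120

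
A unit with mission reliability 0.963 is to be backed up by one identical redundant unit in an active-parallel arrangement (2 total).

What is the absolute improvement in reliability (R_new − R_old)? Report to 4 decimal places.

R_before = 0.963
R_after = 1 − (1 − 0.963)^2 = 0.9986
ΔR = 0.9986 − 0.963 = 0.0356

0.0356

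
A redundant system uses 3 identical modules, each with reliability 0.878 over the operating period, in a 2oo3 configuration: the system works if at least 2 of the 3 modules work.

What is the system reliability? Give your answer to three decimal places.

0.959

R = Σ_{i=2}^{3} C(3,i) p^i (1−p)^{3−i} with p = 0.878
C(3,2)·0.878^2·0.122^1 = 0.28214
C(3,3)·0.878^3·0.122^0 = 0.67684
Sum = 0.959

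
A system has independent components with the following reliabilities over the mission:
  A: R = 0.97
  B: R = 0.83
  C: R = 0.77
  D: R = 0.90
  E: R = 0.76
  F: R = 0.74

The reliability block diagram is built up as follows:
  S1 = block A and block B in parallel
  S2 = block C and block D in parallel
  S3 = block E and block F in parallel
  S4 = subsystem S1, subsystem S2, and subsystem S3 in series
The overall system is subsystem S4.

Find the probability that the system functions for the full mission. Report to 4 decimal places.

0.9114

Parallel (A and B): 1 − (1 − 0.970000)(1 − 0.830000) = 0.994900
Parallel (C and D): 1 − (1 − 0.770000)(1 − 0.900000) = 0.977000
Parallel (E and F): 1 − (1 − 0.760000)(1 − 0.740000) = 0.937600
Series ([0.994900], [0.977000], and [0.937600]): 0.994900 × 0.977000 × 0.937600 = 0.9114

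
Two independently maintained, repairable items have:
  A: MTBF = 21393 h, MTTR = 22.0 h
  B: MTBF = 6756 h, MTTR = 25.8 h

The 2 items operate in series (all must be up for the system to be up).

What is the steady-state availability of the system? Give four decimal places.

A(A) = MTBF/(MTBF+MTTR) = 21393/(21393+22.0) = 0.998973
A(B) = MTBF/(MTBF+MTTR) = 6756/(6756+25.8) = 0.996196
Series availability: 0.998973 × 0.996196 = 0.9952

0.9952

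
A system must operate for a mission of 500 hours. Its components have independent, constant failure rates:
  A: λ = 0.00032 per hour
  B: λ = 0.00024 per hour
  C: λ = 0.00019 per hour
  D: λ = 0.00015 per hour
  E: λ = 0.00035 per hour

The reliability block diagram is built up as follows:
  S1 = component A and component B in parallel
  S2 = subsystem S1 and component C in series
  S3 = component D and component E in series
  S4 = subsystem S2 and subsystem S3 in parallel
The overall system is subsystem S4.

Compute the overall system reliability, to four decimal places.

R(A) = exp(−0.00032 × 500) = 0.852144
R(B) = exp(−0.00024 × 500) = 0.886920
R(C) = exp(−0.00019 × 500) = 0.909373
R(D) = exp(−0.00015 × 500) = 0.927743
R(E) = exp(−0.00035 × 500) = 0.839457
Parallel (A and B): 1 − (1 − 0.852144)(1 − 0.886920) = 0.983280
Series ([0.983280] and C): 0.983280 × 0.909373 = 0.894168
Series (D and E): 0.927743 × 0.839457 = 0.778800
Parallel ([0.894168] and [0.778800]): 1 − (1 − 0.894168)(1 − 0.778800) = 0.9766

0.9766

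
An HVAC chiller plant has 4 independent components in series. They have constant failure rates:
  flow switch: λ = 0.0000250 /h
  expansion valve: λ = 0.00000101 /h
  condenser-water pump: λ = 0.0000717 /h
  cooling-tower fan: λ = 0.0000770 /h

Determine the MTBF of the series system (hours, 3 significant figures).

5720

Series of exponential components: λ_sys = Σ λ_i
λ_sys = 0.0000250 + 0.00000101 + 0.0000717 + 0.0000770 = 1.7471e-04 /h
MTBF = 1 / λ_sys = 5720 h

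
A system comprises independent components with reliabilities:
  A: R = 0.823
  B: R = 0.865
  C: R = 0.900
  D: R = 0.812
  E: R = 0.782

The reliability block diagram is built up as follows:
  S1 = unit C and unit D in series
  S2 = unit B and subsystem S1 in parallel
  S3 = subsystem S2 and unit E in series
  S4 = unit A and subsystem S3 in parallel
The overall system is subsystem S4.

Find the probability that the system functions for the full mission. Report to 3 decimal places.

Series (C and D): 0.90000 × 0.81200 = 0.73080
Parallel (B and [0.73080]): 1 − (1 − 0.86500)(1 − 0.73080) = 0.96366
Series ([0.96366] and E): 0.96366 × 0.78200 = 0.75358
Parallel (A and [0.75358]): 1 − (1 − 0.82300)(1 − 0.75358) = 0.956

0.956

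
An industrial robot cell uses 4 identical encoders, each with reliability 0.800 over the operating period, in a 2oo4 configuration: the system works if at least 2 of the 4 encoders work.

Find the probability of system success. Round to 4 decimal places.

0.9728

R = Σ_{i=2}^{4} C(4,i) p^i (1−p)^{4−i} with p = 0.800
C(4,2)·0.800^2·0.200^2 = 0.153600
C(4,3)·0.800^3·0.200^1 = 0.409600
C(4,4)·0.800^4·0.200^0 = 0.409600
Sum = 0.9728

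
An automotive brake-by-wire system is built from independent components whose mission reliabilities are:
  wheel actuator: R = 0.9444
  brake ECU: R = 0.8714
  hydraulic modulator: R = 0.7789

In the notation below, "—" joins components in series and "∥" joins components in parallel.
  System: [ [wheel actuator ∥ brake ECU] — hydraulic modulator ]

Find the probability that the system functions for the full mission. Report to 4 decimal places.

Parallel (wheel actuator and brake ECU): 1 − (1 − 0.944400)(1 − 0.871400) = 0.992850
Series ([0.992850] and hydraulic modulator): 0.992850 × 0.778900 = 0.7733

0.7733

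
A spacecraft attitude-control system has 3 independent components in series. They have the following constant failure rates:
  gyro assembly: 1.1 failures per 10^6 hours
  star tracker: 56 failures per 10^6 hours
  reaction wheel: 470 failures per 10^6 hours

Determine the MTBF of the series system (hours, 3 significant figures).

Series of exponential components: λ_sys = Σ λ_i
λ_sys = 0.0000011 + 0.000056 + 0.00047 = 5.2710e-04 /h
MTBF = 1 / λ_sys = 1900 h

1900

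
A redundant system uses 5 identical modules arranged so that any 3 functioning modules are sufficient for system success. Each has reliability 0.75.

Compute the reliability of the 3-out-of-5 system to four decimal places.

R = Σ_{i=3}^{5} C(5,i) p^i (1−p)^{5−i} with p = 0.75
C(5,3)·0.75^3·0.25^2 = 0.263672
C(5,4)·0.75^4·0.25^1 = 0.395508
C(5,5)·0.75^5·0.25^0 = 0.237305
Sum = 0.8965

0.8965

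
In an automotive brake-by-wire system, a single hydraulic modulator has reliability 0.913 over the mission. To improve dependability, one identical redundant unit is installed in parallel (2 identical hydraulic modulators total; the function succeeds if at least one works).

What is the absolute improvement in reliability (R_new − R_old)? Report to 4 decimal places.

0.0794

R_before = 0.913
R_after = 1 − (1 − 0.913)^2 = 0.9924
ΔR = 0.9924 − 0.913 = 0.0794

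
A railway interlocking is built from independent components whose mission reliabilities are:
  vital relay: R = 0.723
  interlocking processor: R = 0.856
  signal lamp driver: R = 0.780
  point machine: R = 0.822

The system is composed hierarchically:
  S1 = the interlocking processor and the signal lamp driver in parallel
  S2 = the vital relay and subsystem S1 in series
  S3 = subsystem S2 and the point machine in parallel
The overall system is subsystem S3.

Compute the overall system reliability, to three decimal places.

Parallel (interlocking processor and signal lamp driver): 1 − (1 − 0.85600)(1 − 0.78000) = 0.96832
Series (vital relay and [0.96832]): 0.72300 × 0.96832 = 0.70010
Parallel ([0.70010] and point machine): 1 − (1 − 0.70010)(1 − 0.82200) = 0.947

0.947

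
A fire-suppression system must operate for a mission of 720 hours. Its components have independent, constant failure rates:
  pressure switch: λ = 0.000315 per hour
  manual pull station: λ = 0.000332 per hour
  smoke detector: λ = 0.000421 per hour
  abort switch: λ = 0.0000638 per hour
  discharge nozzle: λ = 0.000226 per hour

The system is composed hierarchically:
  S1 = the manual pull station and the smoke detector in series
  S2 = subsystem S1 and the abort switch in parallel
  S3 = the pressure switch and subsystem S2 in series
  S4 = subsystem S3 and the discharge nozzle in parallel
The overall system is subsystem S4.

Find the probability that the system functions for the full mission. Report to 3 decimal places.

R(pressure switch) = exp(−0.000315 × 720) = 0.79708
R(manual pull station) = exp(−0.000332 × 720) = 0.78738
R(smoke detector) = exp(−0.000421 × 720) = 0.73851
R(abort switch) = exp(−0.0000638 × 720) = 0.95510
R(discharge nozzle) = exp(−0.000226 × 720) = 0.84983
Series (manual pull station and smoke detector): 0.78738 × 0.73851 = 0.58149
Parallel ([0.58149] and abort switch): 1 − (1 − 0.58149)(1 − 0.95510) = 0.98121
Series (pressure switch and [0.98121]): 0.79708 × 0.98121 = 0.78210
Parallel ([0.78210] and discharge nozzle): 1 − (1 − 0.78210)(1 − 0.84983) = 0.967

0.967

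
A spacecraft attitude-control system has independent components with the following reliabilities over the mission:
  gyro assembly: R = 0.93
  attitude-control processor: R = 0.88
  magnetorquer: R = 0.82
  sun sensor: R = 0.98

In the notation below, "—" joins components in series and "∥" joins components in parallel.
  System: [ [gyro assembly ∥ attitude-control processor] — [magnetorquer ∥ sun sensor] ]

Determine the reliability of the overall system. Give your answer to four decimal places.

Parallel (gyro assembly and attitude-control processor): 1 − (1 − 0.930000)(1 − 0.880000) = 0.991600
Parallel (magnetorquer and sun sensor): 1 − (1 − 0.820000)(1 − 0.980000) = 0.996400
Series ([0.991600] and [0.996400]): 0.991600 × 0.996400 = 0.9880

0.9880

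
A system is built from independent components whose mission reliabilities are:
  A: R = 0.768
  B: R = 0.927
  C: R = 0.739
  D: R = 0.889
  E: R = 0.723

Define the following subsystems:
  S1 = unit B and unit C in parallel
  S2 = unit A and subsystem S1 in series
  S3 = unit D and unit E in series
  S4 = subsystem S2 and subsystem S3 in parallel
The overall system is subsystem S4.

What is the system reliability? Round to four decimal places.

0.9119

Parallel (B and C): 1 − (1 − 0.927000)(1 − 0.739000) = 0.980947
Series (A and [0.980947]): 0.768000 × 0.980947 = 0.753367
Series (D and E): 0.889000 × 0.723000 = 0.642747
Parallel ([0.753367] and [0.642747]): 1 − (1 − 0.753367)(1 − 0.642747) = 0.9119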